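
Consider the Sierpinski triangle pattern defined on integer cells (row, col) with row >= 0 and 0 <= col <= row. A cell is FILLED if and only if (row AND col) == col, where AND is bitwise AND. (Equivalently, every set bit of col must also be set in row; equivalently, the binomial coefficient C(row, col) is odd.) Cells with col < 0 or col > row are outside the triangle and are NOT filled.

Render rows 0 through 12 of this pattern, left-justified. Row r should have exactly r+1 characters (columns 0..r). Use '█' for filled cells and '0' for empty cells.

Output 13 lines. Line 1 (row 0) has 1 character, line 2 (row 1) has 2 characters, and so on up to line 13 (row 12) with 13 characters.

Answer: █
██
█0█
████
█000█
██00██
█0█0█0█
████████
█0000000█
██000000██
█0█00000█0█
████0000████
█000█000█000█

Derivation:
r0=0: █
r1=1: ██
r2=10: █0█
r3=11: ████
r4=100: █000█
r5=101: ██00██
r6=110: █0█0█0█
r7=111: ████████
r8=1000: █0000000█
r9=1001: ██000000██
r10=1010: █0█00000█0█
r11=1011: ████0000████
r12=1100: █000█000█000█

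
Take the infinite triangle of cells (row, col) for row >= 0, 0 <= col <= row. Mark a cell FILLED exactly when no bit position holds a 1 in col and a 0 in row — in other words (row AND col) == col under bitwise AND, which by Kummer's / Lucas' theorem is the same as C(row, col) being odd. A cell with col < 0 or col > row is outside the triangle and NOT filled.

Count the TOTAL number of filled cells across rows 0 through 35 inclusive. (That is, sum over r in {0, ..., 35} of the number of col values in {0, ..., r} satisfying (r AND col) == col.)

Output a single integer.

Answer: 261

Derivation:
r0=0 pc0: +1 =1
r1=1 pc1: +2 =3
r2=10 pc1: +2 =5
r3=11 pc2: +4 =9
r4=100 pc1: +2 =11
r5=101 pc2: +4 =15
r6=110 pc2: +4 =19
r7=111 pc3: +8 =27
r8=1000 pc1: +2 =29
r9=1001 pc2: +4 =33
r10=1010 pc2: +4 =37
r11=1011 pc3: +8 =45
r12=1100 pc2: +4 =49
r13=1101 pc3: +8 =57
r14=1110 pc3: +8 =65
r15=1111 pc4: +16 =81
r16=10000 pc1: +2 =83
r17=10001 pc2: +4 =87
r18=10010 pc2: +4 =91
r19=10011 pc3: +8 =99
r20=10100 pc2: +4 =103
r21=10101 pc3: +8 =111
r22=10110 pc3: +8 =119
r23=10111 pc4: +16 =135
r24=11000 pc2: +4 =139
r25=11001 pc3: +8 =147
r26=11010 pc3: +8 =155
r27=11011 pc4: +16 =171
r28=11100 pc3: +8 =179
r29=11101 pc4: +16 =195
r30=11110 pc4: +16 =211
r31=11111 pc5: +32 =243
r32=100000 pc1: +2 =245
r33=100001 pc2: +4 =249
r34=100010 pc2: +4 =253
r35=100011 pc3: +8 =261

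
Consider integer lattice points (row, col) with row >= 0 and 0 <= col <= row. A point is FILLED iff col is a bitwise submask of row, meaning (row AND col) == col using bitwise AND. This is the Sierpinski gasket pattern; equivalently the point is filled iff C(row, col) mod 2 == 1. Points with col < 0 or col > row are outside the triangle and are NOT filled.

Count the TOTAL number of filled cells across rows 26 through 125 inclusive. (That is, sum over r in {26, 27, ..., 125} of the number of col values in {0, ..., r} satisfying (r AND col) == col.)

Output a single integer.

Answer: 1848

Derivation:
r26=11010 pc3: +8 =8
r27=11011 pc4: +16 =24
r28=11100 pc3: +8 =32
r29=11101 pc4: +16 =48
r30=11110 pc4: +16 =64
r31=11111 pc5: +32 =96
r32=100000 pc1: +2 =98
r33=100001 pc2: +4 =102
r34=100010 pc2: +4 =106
r35=100011 pc3: +8 =114
r36=100100 pc2: +4 =118
r37=100101 pc3: +8 =126
r38=100110 pc3: +8 =134
r39=100111 pc4: +16 =150
r40=101000 pc2: +4 =154
r41=101001 pc3: +8 =162
r42=101010 pc3: +8 =170
r43=101011 pc4: +16 =186
r44=101100 pc3: +8 =194
r45=101101 pc4: +16 =210
r46=101110 pc4: +16 =226
r47=101111 pc5: +32 =258
r48=110000 pc2: +4 =262
r49=110001 pc3: +8 =270
r50=110010 pc3: +8 =278
r51=110011 pc4: +16 =294
r52=110100 pc3: +8 =302
r53=110101 pc4: +16 =318
r54=110110 pc4: +16 =334
r55=110111 pc5: +32 =366
r56=111000 pc3: +8 =374
r57=111001 pc4: +16 =390
r58=111010 pc4: +16 =406
r59=111011 pc5: +32 =438
r60=111100 pc4: +16 =454
r61=111101 pc5: +32 =486
r62=111110 pc5: +32 =518
r63=111111 pc6: +64 =582
r64=1000000 pc1: +2 =584
r65=1000001 pc2: +4 =588
r66=1000010 pc2: +4 =592
r67=1000011 pc3: +8 =600
r68=1000100 pc2: +4 =604
r69=1000101 pc3: +8 =612
r70=1000110 pc3: +8 =620
r71=1000111 pc4: +16 =636
r72=1001000 pc2: +4 =640
r73=1001001 pc3: +8 =648
r74=1001010 pc3: +8 =656
r75=1001011 pc4: +16 =672
r76=1001100 pc3: +8 =680
r77=1001101 pc4: +16 =696
r78=1001110 pc4: +16 =712
r79=1001111 pc5: +32 =744
r80=1010000 pc2: +4 =748
r81=1010001 pc3: +8 =756
r82=1010010 pc3: +8 =764
r83=1010011 pc4: +16 =780
r84=1010100 pc3: +8 =788
r85=1010101 pc4: +16 =804
r86=1010110 pc4: +16 =820
r87=1010111 pc5: +32 =852
r88=1011000 pc3: +8 =860
r89=1011001 pc4: +16 =876
r90=1011010 pc4: +16 =892
r91=1011011 pc5: +32 =924
r92=1011100 pc4: +16 =940
r93=1011101 pc5: +32 =972
r94=1011110 pc5: +32 =1004
r95=1011111 pc6: +64 =1068
r96=1100000 pc2: +4 =1072
r97=1100001 pc3: +8 =1080
r98=1100010 pc3: +8 =1088
r99=1100011 pc4: +16 =1104
r100=1100100 pc3: +8 =1112
r101=1100101 pc4: +16 =1128
r102=1100110 pc4: +16 =1144
r103=1100111 pc5: +32 =1176
r104=1101000 pc3: +8 =1184
r105=1101001 pc4: +16 =1200
r106=1101010 pc4: +16 =1216
r107=1101011 pc5: +32 =1248
r108=1101100 pc4: +16 =1264
r109=1101101 pc5: +32 =1296
r110=1101110 pc5: +32 =1328
r111=1101111 pc6: +64 =1392
r112=1110000 pc3: +8 =1400
r113=1110001 pc4: +16 =1416
r114=1110010 pc4: +16 =1432
r115=1110011 pc5: +32 =1464
r116=1110100 pc4: +16 =1480
r117=1110101 pc5: +32 =1512
r118=1110110 pc5: +32 =1544
r119=1110111 pc6: +64 =1608
r120=1111000 pc4: +16 =1624
r121=1111001 pc5: +32 =1656
r122=1111010 pc5: +32 =1688
r123=1111011 pc6: +64 =1752
r124=1111100 pc5: +32 =1784
r125=1111101 pc6: +64 =1848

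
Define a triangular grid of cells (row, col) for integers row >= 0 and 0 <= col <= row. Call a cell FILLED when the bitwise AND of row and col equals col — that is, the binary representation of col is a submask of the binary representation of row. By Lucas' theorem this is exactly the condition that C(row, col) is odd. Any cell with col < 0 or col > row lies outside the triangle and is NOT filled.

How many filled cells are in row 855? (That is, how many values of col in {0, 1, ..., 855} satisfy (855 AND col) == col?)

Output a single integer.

855 in binary = 1101010111
popcount(855) = number of 1-bits in 1101010111 = 7
A col c satisfies (855 AND c) == c iff every set bit of c is also set in 855; each of the 7 set bits of 855 can independently be on or off in c.
count = 2^7 = 128

Answer: 128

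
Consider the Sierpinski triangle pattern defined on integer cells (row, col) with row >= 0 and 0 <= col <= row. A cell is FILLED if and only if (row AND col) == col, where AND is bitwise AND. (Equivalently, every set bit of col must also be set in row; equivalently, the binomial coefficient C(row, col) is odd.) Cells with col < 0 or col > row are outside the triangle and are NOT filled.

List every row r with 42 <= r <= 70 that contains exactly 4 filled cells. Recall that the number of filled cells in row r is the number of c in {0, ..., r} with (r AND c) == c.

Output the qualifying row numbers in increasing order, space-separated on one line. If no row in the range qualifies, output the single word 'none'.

Row r has 2^popcount(r) filled cells, so we need popcount(r) = log2(4) = 2.
Scan r = 42..70 and keep those with exactly 2 one-bits:
r=42=101010 popcount=3 -> skip
r=43=101011 popcount=4 -> skip
r=44=101100 popcount=3 -> skip
r=45=101101 popcount=4 -> skip
r=46=101110 popcount=4 -> skip
r=47=101111 popcount=5 -> skip
r=48=110000 popcount=2 -> KEEP
r=49=110001 popcount=3 -> skip
r=50=110010 popcount=3 -> skip
r=51=110011 popcount=4 -> skip
r=52=110100 popcount=3 -> skip
r=53=110101 popcount=4 -> skip
r=54=110110 popcount=4 -> skip
r=55=110111 popcount=5 -> skip
r=56=111000 popcount=3 -> skip
r=57=111001 popcount=4 -> skip
r=58=111010 popcount=4 -> skip
r=59=111011 popcount=5 -> skip
r=60=111100 popcount=4 -> skip
r=61=111101 popcount=5 -> skip
r=62=111110 popcount=5 -> skip
r=63=111111 popcount=6 -> skip
r=64=1000000 popcount=1 -> skip
r=65=1000001 popcount=2 -> KEEP
r=66=1000010 popcount=2 -> KEEP
r=67=1000011 popcount=3 -> skip
r=68=1000100 popcount=2 -> KEEP
r=69=1000101 popcount=3 -> skip
r=70=1000110 popcount=3 -> skip
Kept rows: 48 65 66 68

Answer: 48 65 66 68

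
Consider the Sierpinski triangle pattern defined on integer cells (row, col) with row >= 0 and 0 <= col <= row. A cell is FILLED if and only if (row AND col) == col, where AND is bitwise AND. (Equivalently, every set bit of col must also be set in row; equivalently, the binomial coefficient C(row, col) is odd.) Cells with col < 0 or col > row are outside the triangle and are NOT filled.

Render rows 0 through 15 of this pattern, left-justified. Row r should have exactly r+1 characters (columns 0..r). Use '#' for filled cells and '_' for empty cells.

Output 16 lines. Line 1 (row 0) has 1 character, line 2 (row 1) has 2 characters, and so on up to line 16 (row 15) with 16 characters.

Answer: #
##
#_#
####
#___#
##__##
#_#_#_#
########
#_______#
##______##
#_#_____#_#
####____####
#___#___#___#
##__##__##__##
#_#_#_#_#_#_#_#
################

Derivation:
r0=0: #
r1=1: ##
r2=10: #_#
r3=11: ####
r4=100: #___#
r5=101: ##__##
r6=110: #_#_#_#
r7=111: ########
r8=1000: #_______#
r9=1001: ##______##
r10=1010: #_#_____#_#
r11=1011: ####____####
r12=1100: #___#___#___#
r13=1101: ##__##__##__##
r14=1110: #_#_#_#_#_#_#_#
r15=1111: ################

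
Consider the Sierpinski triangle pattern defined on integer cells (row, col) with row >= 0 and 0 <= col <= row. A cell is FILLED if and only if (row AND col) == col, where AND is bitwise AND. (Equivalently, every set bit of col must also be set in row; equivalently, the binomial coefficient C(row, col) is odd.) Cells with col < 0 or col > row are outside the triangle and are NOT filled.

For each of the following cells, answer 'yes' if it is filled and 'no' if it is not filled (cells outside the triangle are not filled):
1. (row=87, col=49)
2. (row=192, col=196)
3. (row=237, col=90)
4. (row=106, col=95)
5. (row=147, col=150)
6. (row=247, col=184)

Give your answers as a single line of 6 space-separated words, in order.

Answer: no no no no no no

Derivation:
(87,49): row=0b1010111, col=0b110001, row AND col = 0b10001 = 17; 17 != 49 -> empty
(192,196): col outside [0, 192] -> not filled
(237,90): row=0b11101101, col=0b1011010, row AND col = 0b1001000 = 72; 72 != 90 -> empty
(106,95): row=0b1101010, col=0b1011111, row AND col = 0b1001010 = 74; 74 != 95 -> empty
(147,150): col outside [0, 147] -> not filled
(247,184): row=0b11110111, col=0b10111000, row AND col = 0b10110000 = 176; 176 != 184 -> empty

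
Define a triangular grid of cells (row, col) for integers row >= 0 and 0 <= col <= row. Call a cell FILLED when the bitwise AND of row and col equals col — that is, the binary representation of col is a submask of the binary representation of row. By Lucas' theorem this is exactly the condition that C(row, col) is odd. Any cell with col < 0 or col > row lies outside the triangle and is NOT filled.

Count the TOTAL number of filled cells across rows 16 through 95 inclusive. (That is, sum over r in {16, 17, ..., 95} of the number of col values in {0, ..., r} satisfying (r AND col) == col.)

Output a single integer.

Answer: 1134

Derivation:
r16=10000 pc1: +2 =2
r17=10001 pc2: +4 =6
r18=10010 pc2: +4 =10
r19=10011 pc3: +8 =18
r20=10100 pc2: +4 =22
r21=10101 pc3: +8 =30
r22=10110 pc3: +8 =38
r23=10111 pc4: +16 =54
r24=11000 pc2: +4 =58
r25=11001 pc3: +8 =66
r26=11010 pc3: +8 =74
r27=11011 pc4: +16 =90
r28=11100 pc3: +8 =98
r29=11101 pc4: +16 =114
r30=11110 pc4: +16 =130
r31=11111 pc5: +32 =162
r32=100000 pc1: +2 =164
r33=100001 pc2: +4 =168
r34=100010 pc2: +4 =172
r35=100011 pc3: +8 =180
r36=100100 pc2: +4 =184
r37=100101 pc3: +8 =192
r38=100110 pc3: +8 =200
r39=100111 pc4: +16 =216
r40=101000 pc2: +4 =220
r41=101001 pc3: +8 =228
r42=101010 pc3: +8 =236
r43=101011 pc4: +16 =252
r44=101100 pc3: +8 =260
r45=101101 pc4: +16 =276
r46=101110 pc4: +16 =292
r47=101111 pc5: +32 =324
r48=110000 pc2: +4 =328
r49=110001 pc3: +8 =336
r50=110010 pc3: +8 =344
r51=110011 pc4: +16 =360
r52=110100 pc3: +8 =368
r53=110101 pc4: +16 =384
r54=110110 pc4: +16 =400
r55=110111 pc5: +32 =432
r56=111000 pc3: +8 =440
r57=111001 pc4: +16 =456
r58=111010 pc4: +16 =472
r59=111011 pc5: +32 =504
r60=111100 pc4: +16 =520
r61=111101 pc5: +32 =552
r62=111110 pc5: +32 =584
r63=111111 pc6: +64 =648
r64=1000000 pc1: +2 =650
r65=1000001 pc2: +4 =654
r66=1000010 pc2: +4 =658
r67=1000011 pc3: +8 =666
r68=1000100 pc2: +4 =670
r69=1000101 pc3: +8 =678
r70=1000110 pc3: +8 =686
r71=1000111 pc4: +16 =702
r72=1001000 pc2: +4 =706
r73=1001001 pc3: +8 =714
r74=1001010 pc3: +8 =722
r75=1001011 pc4: +16 =738
r76=1001100 pc3: +8 =746
r77=1001101 pc4: +16 =762
r78=1001110 pc4: +16 =778
r79=1001111 pc5: +32 =810
r80=1010000 pc2: +4 =814
r81=1010001 pc3: +8 =822
r82=1010010 pc3: +8 =830
r83=1010011 pc4: +16 =846
r84=1010100 pc3: +8 =854
r85=1010101 pc4: +16 =870
r86=1010110 pc4: +16 =886
r87=1010111 pc5: +32 =918
r88=1011000 pc3: +8 =926
r89=1011001 pc4: +16 =942
r90=1011010 pc4: +16 =958
r91=1011011 pc5: +32 =990
r92=1011100 pc4: +16 =1006
r93=1011101 pc5: +32 =1038
r94=1011110 pc5: +32 =1070
r95=1011111 pc6: +64 =1134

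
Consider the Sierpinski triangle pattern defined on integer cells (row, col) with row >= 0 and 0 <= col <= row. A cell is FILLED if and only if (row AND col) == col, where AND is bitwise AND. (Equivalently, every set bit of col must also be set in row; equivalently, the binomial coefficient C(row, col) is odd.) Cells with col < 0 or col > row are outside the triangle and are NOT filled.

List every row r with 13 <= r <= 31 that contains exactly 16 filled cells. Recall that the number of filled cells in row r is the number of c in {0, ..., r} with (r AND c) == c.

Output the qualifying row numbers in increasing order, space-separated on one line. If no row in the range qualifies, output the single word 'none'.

Answer: 15 23 27 29 30

Derivation:
Row r has 2^popcount(r) filled cells, so we need popcount(r) = log2(16) = 4.
Scan r = 13..31 and keep those with exactly 4 one-bits:
r=13=1101 popcount=3 -> skip
r=14=1110 popcount=3 -> skip
r=15=1111 popcount=4 -> KEEP
r=16=10000 popcount=1 -> skip
r=17=10001 popcount=2 -> skip
r=18=10010 popcount=2 -> skip
r=19=10011 popcount=3 -> skip
r=20=10100 popcount=2 -> skip
r=21=10101 popcount=3 -> skip
r=22=10110 popcount=3 -> skip
r=23=10111 popcount=4 -> KEEP
r=24=11000 popcount=2 -> skip
r=25=11001 popcount=3 -> skip
r=26=11010 popcount=3 -> skip
r=27=11011 popcount=4 -> KEEP
r=28=11100 popcount=3 -> skip
r=29=11101 popcount=4 -> KEEP
r=30=11110 popcount=4 -> KEEP
r=31=11111 popcount=5 -> skip
Kept rows: 15 23 27 29 30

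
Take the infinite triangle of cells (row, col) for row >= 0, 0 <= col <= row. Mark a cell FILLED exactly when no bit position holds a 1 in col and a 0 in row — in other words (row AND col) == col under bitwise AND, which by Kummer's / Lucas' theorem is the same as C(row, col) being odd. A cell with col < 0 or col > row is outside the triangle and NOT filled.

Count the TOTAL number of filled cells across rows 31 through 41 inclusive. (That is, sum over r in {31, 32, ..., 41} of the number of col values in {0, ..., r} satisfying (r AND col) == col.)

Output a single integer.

Answer: 98

Derivation:
r31=11111 pc5: +32 =32
r32=100000 pc1: +2 =34
r33=100001 pc2: +4 =38
r34=100010 pc2: +4 =42
r35=100011 pc3: +8 =50
r36=100100 pc2: +4 =54
r37=100101 pc3: +8 =62
r38=100110 pc3: +8 =70
r39=100111 pc4: +16 =86
r40=101000 pc2: +4 =90
r41=101001 pc3: +8 =98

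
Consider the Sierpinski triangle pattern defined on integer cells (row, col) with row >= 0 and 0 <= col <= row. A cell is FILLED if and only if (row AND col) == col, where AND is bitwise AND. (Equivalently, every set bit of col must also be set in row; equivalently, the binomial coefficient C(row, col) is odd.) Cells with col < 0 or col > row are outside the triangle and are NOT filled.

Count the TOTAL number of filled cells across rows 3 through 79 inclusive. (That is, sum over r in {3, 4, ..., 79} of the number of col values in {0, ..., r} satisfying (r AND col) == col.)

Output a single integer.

r3=11 pc2: +4 =4
r4=100 pc1: +2 =6
r5=101 pc2: +4 =10
r6=110 pc2: +4 =14
r7=111 pc3: +8 =22
r8=1000 pc1: +2 =24
r9=1001 pc2: +4 =28
r10=1010 pc2: +4 =32
r11=1011 pc3: +8 =40
r12=1100 pc2: +4 =44
r13=1101 pc3: +8 =52
r14=1110 pc3: +8 =60
r15=1111 pc4: +16 =76
r16=10000 pc1: +2 =78
r17=10001 pc2: +4 =82
r18=10010 pc2: +4 =86
r19=10011 pc3: +8 =94
r20=10100 pc2: +4 =98
r21=10101 pc3: +8 =106
r22=10110 pc3: +8 =114
r23=10111 pc4: +16 =130
r24=11000 pc2: +4 =134
r25=11001 pc3: +8 =142
r26=11010 pc3: +8 =150
r27=11011 pc4: +16 =166
r28=11100 pc3: +8 =174
r29=11101 pc4: +16 =190
r30=11110 pc4: +16 =206
r31=11111 pc5: +32 =238
r32=100000 pc1: +2 =240
r33=100001 pc2: +4 =244
r34=100010 pc2: +4 =248
r35=100011 pc3: +8 =256
r36=100100 pc2: +4 =260
r37=100101 pc3: +8 =268
r38=100110 pc3: +8 =276
r39=100111 pc4: +16 =292
r40=101000 pc2: +4 =296
r41=101001 pc3: +8 =304
r42=101010 pc3: +8 =312
r43=101011 pc4: +16 =328
r44=101100 pc3: +8 =336
r45=101101 pc4: +16 =352
r46=101110 pc4: +16 =368
r47=101111 pc5: +32 =400
r48=110000 pc2: +4 =404
r49=110001 pc3: +8 =412
r50=110010 pc3: +8 =420
r51=110011 pc4: +16 =436
r52=110100 pc3: +8 =444
r53=110101 pc4: +16 =460
r54=110110 pc4: +16 =476
r55=110111 pc5: +32 =508
r56=111000 pc3: +8 =516
r57=111001 pc4: +16 =532
r58=111010 pc4: +16 =548
r59=111011 pc5: +32 =580
r60=111100 pc4: +16 =596
r61=111101 pc5: +32 =628
r62=111110 pc5: +32 =660
r63=111111 pc6: +64 =724
r64=1000000 pc1: +2 =726
r65=1000001 pc2: +4 =730
r66=1000010 pc2: +4 =734
r67=1000011 pc3: +8 =742
r68=1000100 pc2: +4 =746
r69=1000101 pc3: +8 =754
r70=1000110 pc3: +8 =762
r71=1000111 pc4: +16 =778
r72=1001000 pc2: +4 =782
r73=1001001 pc3: +8 =790
r74=1001010 pc3: +8 =798
r75=1001011 pc4: +16 =814
r76=1001100 pc3: +8 =822
r77=1001101 pc4: +16 =838
r78=1001110 pc4: +16 =854
r79=1001111 pc5: +32 =886

Answer: 886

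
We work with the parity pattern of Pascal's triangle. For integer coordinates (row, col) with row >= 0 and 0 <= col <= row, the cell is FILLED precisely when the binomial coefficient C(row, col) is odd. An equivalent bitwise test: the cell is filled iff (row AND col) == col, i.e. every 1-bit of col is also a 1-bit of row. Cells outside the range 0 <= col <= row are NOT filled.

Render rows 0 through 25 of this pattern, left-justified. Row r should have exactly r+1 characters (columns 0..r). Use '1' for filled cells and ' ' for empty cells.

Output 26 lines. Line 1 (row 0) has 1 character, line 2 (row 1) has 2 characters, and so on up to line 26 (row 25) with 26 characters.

Answer: 1
11
1 1
1111
1   1
11  11
1 1 1 1
11111111
1       1
11      11
1 1     1 1
1111    1111
1   1   1   1
11  11  11  11
1 1 1 1 1 1 1 1
1111111111111111
1               1
11              11
1 1             1 1
1111            1111
1   1           1   1
11  11          11  11
1 1 1 1         1 1 1 1
11111111        11111111
1       1       1       1
11      11      11      11

Derivation:
r0=0: 1
r1=1: 11
r2=10: 1 1
r3=11: 1111
r4=100: 1   1
r5=101: 11  11
r6=110: 1 1 1 1
r7=111: 11111111
r8=1000: 1       1
r9=1001: 11      11
r10=1010: 1 1     1 1
r11=1011: 1111    1111
r12=1100: 1   1   1   1
r13=1101: 11  11  11  11
r14=1110: 1 1 1 1 1 1 1 1
r15=1111: 1111111111111111
r16=10000: 1               1
r17=10001: 11              11
r18=10010: 1 1             1 1
r19=10011: 1111            1111
r20=10100: 1   1           1   1
r21=10101: 11  11          11  11
r22=10110: 1 1 1 1         1 1 1 1
r23=10111: 11111111        11111111
r24=11000: 1       1       1       1
r25=11001: 11      11      11      11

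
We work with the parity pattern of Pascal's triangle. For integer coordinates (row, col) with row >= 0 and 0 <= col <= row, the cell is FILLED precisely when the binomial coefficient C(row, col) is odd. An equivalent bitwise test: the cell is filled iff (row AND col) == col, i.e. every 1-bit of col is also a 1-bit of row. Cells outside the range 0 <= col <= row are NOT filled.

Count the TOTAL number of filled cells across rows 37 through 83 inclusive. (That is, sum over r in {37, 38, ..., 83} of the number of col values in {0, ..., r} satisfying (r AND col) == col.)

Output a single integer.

Answer: 662

Derivation:
r37=100101 pc3: +8 =8
r38=100110 pc3: +8 =16
r39=100111 pc4: +16 =32
r40=101000 pc2: +4 =36
r41=101001 pc3: +8 =44
r42=101010 pc3: +8 =52
r43=101011 pc4: +16 =68
r44=101100 pc3: +8 =76
r45=101101 pc4: +16 =92
r46=101110 pc4: +16 =108
r47=101111 pc5: +32 =140
r48=110000 pc2: +4 =144
r49=110001 pc3: +8 =152
r50=110010 pc3: +8 =160
r51=110011 pc4: +16 =176
r52=110100 pc3: +8 =184
r53=110101 pc4: +16 =200
r54=110110 pc4: +16 =216
r55=110111 pc5: +32 =248
r56=111000 pc3: +8 =256
r57=111001 pc4: +16 =272
r58=111010 pc4: +16 =288
r59=111011 pc5: +32 =320
r60=111100 pc4: +16 =336
r61=111101 pc5: +32 =368
r62=111110 pc5: +32 =400
r63=111111 pc6: +64 =464
r64=1000000 pc1: +2 =466
r65=1000001 pc2: +4 =470
r66=1000010 pc2: +4 =474
r67=1000011 pc3: +8 =482
r68=1000100 pc2: +4 =486
r69=1000101 pc3: +8 =494
r70=1000110 pc3: +8 =502
r71=1000111 pc4: +16 =518
r72=1001000 pc2: +4 =522
r73=1001001 pc3: +8 =530
r74=1001010 pc3: +8 =538
r75=1001011 pc4: +16 =554
r76=1001100 pc3: +8 =562
r77=1001101 pc4: +16 =578
r78=1001110 pc4: +16 =594
r79=1001111 pc5: +32 =626
r80=1010000 pc2: +4 =630
r81=1010001 pc3: +8 =638
r82=1010010 pc3: +8 =646
r83=1010011 pc4: +16 =662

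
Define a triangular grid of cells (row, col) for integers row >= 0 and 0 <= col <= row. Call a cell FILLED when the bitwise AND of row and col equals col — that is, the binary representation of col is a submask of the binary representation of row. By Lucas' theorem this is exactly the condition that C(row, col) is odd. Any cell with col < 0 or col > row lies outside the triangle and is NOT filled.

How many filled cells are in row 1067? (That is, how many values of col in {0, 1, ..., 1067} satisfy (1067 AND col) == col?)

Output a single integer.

1067 in binary = 10000101011
popcount(1067) = number of 1-bits in 10000101011 = 5
A col c satisfies (1067 AND c) == c iff every set bit of c is also set in 1067; each of the 5 set bits of 1067 can independently be on or off in c.
count = 2^5 = 32

Answer: 32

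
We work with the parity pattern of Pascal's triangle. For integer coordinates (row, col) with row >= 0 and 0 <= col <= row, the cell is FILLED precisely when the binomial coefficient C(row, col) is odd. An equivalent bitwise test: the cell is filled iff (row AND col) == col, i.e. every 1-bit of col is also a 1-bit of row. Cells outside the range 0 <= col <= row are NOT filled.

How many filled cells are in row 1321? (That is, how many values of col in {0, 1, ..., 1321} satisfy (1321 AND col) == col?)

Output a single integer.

Answer: 32

Derivation:
1321 in binary = 10100101001
popcount(1321) = number of 1-bits in 10100101001 = 5
A col c satisfies (1321 AND c) == c iff every set bit of c is also set in 1321; each of the 5 set bits of 1321 can independently be on or off in c.
count = 2^5 = 32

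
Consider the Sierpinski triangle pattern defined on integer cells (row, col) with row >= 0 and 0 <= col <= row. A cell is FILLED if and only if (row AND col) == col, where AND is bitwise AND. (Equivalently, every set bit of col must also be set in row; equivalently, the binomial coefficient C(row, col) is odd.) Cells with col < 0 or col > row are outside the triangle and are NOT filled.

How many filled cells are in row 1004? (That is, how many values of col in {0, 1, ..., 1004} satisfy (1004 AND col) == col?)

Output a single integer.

1004 in binary = 1111101100
popcount(1004) = number of 1-bits in 1111101100 = 7
A col c satisfies (1004 AND c) == c iff every set bit of c is also set in 1004; each of the 7 set bits of 1004 can independently be on or off in c.
count = 2^7 = 128

Answer: 128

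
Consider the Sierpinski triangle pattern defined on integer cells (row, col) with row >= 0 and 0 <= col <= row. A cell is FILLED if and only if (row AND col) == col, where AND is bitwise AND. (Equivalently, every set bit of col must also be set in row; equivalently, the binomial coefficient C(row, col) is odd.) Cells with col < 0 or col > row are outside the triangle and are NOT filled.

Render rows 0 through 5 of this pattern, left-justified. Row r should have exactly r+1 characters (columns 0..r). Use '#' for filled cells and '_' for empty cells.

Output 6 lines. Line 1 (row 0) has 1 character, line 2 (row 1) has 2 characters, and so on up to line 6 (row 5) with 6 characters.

Answer: #
##
#_#
####
#___#
##__##

Derivation:
r0=0: #
r1=1: ##
r2=10: #_#
r3=11: ####
r4=100: #___#
r5=101: ##__##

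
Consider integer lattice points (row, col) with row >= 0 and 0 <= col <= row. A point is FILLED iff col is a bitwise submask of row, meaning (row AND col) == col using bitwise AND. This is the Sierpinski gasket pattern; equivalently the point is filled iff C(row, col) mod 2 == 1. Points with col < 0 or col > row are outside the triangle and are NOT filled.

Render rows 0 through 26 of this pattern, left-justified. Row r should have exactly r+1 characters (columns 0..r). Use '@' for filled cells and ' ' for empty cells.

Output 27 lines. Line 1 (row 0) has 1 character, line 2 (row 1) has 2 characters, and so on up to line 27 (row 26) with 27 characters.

r0=0: @
r1=1: @@
r2=10: @ @
r3=11: @@@@
r4=100: @   @
r5=101: @@  @@
r6=110: @ @ @ @
r7=111: @@@@@@@@
r8=1000: @       @
r9=1001: @@      @@
r10=1010: @ @     @ @
r11=1011: @@@@    @@@@
r12=1100: @   @   @   @
r13=1101: @@  @@  @@  @@
r14=1110: @ @ @ @ @ @ @ @
r15=1111: @@@@@@@@@@@@@@@@
r16=10000: @               @
r17=10001: @@              @@
r18=10010: @ @             @ @
r19=10011: @@@@            @@@@
r20=10100: @   @           @   @
r21=10101: @@  @@          @@  @@
r22=10110: @ @ @ @         @ @ @ @
r23=10111: @@@@@@@@        @@@@@@@@
r24=11000: @       @       @       @
r25=11001: @@      @@      @@      @@
r26=11010: @ @     @ @     @ @     @ @

Answer: @
@@
@ @
@@@@
@   @
@@  @@
@ @ @ @
@@@@@@@@
@       @
@@      @@
@ @     @ @
@@@@    @@@@
@   @   @   @
@@  @@  @@  @@
@ @ @ @ @ @ @ @
@@@@@@@@@@@@@@@@
@               @
@@              @@
@ @             @ @
@@@@            @@@@
@   @           @   @
@@  @@          @@  @@
@ @ @ @         @ @ @ @
@@@@@@@@        @@@@@@@@
@       @       @       @
@@      @@      @@      @@
@ @     @ @     @ @     @ @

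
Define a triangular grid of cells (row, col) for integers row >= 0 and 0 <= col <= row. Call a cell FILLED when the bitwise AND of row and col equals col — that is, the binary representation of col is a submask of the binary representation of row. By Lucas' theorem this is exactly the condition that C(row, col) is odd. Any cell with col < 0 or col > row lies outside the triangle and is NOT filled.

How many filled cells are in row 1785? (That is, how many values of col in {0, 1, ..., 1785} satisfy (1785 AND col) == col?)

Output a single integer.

Answer: 256

Derivation:
1785 in binary = 11011111001
popcount(1785) = number of 1-bits in 11011111001 = 8
A col c satisfies (1785 AND c) == c iff every set bit of c is also set in 1785; each of the 8 set bits of 1785 can independently be on or off in c.
count = 2^8 = 256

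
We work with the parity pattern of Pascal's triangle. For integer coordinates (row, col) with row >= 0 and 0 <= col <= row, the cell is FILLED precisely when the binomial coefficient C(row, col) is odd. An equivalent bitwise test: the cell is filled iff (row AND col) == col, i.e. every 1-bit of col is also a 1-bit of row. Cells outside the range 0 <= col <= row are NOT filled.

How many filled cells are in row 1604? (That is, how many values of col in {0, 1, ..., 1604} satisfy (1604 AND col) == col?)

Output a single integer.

1604 in binary = 11001000100
popcount(1604) = number of 1-bits in 11001000100 = 4
A col c satisfies (1604 AND c) == c iff every set bit of c is also set in 1604; each of the 4 set bits of 1604 can independently be on or off in c.
count = 2^4 = 16

Answer: 16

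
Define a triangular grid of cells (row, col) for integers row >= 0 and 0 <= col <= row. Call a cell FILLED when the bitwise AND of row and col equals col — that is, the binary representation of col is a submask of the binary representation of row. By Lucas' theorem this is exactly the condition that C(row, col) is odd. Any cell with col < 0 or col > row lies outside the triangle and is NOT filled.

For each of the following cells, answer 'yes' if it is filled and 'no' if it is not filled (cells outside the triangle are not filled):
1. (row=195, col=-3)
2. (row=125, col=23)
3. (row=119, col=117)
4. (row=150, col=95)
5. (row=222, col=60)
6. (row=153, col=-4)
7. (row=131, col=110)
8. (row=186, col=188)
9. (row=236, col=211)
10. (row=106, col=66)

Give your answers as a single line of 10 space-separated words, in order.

Answer: no no yes no no no no no no yes

Derivation:
(195,-3): col outside [0, 195] -> not filled
(125,23): row=0b1111101, col=0b10111, row AND col = 0b10101 = 21; 21 != 23 -> empty
(119,117): row=0b1110111, col=0b1110101, row AND col = 0b1110101 = 117; 117 == 117 -> filled
(150,95): row=0b10010110, col=0b1011111, row AND col = 0b10110 = 22; 22 != 95 -> empty
(222,60): row=0b11011110, col=0b111100, row AND col = 0b11100 = 28; 28 != 60 -> empty
(153,-4): col outside [0, 153] -> not filled
(131,110): row=0b10000011, col=0b1101110, row AND col = 0b10 = 2; 2 != 110 -> empty
(186,188): col outside [0, 186] -> not filled
(236,211): row=0b11101100, col=0b11010011, row AND col = 0b11000000 = 192; 192 != 211 -> empty
(106,66): row=0b1101010, col=0b1000010, row AND col = 0b1000010 = 66; 66 == 66 -> filled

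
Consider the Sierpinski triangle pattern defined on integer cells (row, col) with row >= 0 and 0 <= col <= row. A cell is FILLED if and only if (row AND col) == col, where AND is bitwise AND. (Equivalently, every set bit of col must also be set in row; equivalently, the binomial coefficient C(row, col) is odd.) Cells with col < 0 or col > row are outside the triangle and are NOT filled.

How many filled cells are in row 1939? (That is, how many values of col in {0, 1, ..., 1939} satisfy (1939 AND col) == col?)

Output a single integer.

1939 in binary = 11110010011
popcount(1939) = number of 1-bits in 11110010011 = 7
A col c satisfies (1939 AND c) == c iff every set bit of c is also set in 1939; each of the 7 set bits of 1939 can independently be on or off in c.
count = 2^7 = 128

Answer: 128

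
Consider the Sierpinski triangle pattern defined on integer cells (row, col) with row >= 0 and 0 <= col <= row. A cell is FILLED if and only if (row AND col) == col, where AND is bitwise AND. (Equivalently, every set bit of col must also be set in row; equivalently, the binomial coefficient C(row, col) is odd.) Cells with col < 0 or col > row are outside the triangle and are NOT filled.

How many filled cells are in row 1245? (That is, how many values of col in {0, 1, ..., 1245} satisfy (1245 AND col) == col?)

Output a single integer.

1245 in binary = 10011011101
popcount(1245) = number of 1-bits in 10011011101 = 7
A col c satisfies (1245 AND c) == c iff every set bit of c is also set in 1245; each of the 7 set bits of 1245 can independently be on or off in c.
count = 2^7 = 128

Answer: 128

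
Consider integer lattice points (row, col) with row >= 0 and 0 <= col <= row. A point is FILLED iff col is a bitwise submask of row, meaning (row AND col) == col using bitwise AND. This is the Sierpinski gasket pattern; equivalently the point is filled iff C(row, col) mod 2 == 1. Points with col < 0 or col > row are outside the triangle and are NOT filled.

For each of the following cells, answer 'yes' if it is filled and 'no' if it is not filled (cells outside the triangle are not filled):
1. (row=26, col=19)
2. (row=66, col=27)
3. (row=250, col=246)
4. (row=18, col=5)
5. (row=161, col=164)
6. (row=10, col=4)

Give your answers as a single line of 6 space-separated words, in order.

(26,19): row=0b11010, col=0b10011, row AND col = 0b10010 = 18; 18 != 19 -> empty
(66,27): row=0b1000010, col=0b11011, row AND col = 0b10 = 2; 2 != 27 -> empty
(250,246): row=0b11111010, col=0b11110110, row AND col = 0b11110010 = 242; 242 != 246 -> empty
(18,5): row=0b10010, col=0b101, row AND col = 0b0 = 0; 0 != 5 -> empty
(161,164): col outside [0, 161] -> not filled
(10,4): row=0b1010, col=0b100, row AND col = 0b0 = 0; 0 != 4 -> empty

Answer: no no no no no no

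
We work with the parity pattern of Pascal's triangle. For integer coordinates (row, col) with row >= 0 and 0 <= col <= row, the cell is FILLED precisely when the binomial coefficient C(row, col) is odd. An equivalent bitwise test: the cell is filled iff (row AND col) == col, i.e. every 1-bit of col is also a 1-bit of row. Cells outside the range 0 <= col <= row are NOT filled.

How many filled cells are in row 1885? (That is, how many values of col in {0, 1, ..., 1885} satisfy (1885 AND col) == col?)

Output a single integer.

Answer: 256

Derivation:
1885 in binary = 11101011101
popcount(1885) = number of 1-bits in 11101011101 = 8
A col c satisfies (1885 AND c) == c iff every set bit of c is also set in 1885; each of the 8 set bits of 1885 can independently be on or off in c.
count = 2^8 = 256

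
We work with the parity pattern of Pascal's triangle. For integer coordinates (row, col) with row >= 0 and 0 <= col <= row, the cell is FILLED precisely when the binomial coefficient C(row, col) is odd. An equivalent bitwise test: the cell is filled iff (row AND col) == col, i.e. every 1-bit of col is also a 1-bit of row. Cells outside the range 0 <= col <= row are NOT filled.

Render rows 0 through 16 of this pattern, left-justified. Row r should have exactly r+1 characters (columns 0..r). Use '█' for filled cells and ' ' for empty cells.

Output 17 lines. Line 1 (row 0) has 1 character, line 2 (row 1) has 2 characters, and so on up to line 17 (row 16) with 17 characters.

Answer: █
██
█ █
████
█   █
██  ██
█ █ █ █
████████
█       █
██      ██
█ █     █ █
████    ████
█   █   █   █
██  ██  ██  ██
█ █ █ █ █ █ █ █
████████████████
█               █

Derivation:
r0=0: █
r1=1: ██
r2=10: █ █
r3=11: ████
r4=100: █   █
r5=101: ██  ██
r6=110: █ █ █ █
r7=111: ████████
r8=1000: █       █
r9=1001: ██      ██
r10=1010: █ █     █ █
r11=1011: ████    ████
r12=1100: █   █   █   █
r13=1101: ██  ██  ██  ██
r14=1110: █ █ █ █ █ █ █ █
r15=1111: ████████████████
r16=10000: █               █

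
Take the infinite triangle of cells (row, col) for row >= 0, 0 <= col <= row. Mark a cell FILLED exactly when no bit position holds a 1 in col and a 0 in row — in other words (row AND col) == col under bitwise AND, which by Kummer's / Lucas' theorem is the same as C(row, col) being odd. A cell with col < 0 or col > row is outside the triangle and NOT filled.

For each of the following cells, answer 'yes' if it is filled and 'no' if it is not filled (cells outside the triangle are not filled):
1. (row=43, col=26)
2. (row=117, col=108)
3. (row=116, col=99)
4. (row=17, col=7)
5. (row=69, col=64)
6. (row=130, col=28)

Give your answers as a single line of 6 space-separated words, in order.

(43,26): row=0b101011, col=0b11010, row AND col = 0b1010 = 10; 10 != 26 -> empty
(117,108): row=0b1110101, col=0b1101100, row AND col = 0b1100100 = 100; 100 != 108 -> empty
(116,99): row=0b1110100, col=0b1100011, row AND col = 0b1100000 = 96; 96 != 99 -> empty
(17,7): row=0b10001, col=0b111, row AND col = 0b1 = 1; 1 != 7 -> empty
(69,64): row=0b1000101, col=0b1000000, row AND col = 0b1000000 = 64; 64 == 64 -> filled
(130,28): row=0b10000010, col=0b11100, row AND col = 0b0 = 0; 0 != 28 -> empty

Answer: no no no no yes no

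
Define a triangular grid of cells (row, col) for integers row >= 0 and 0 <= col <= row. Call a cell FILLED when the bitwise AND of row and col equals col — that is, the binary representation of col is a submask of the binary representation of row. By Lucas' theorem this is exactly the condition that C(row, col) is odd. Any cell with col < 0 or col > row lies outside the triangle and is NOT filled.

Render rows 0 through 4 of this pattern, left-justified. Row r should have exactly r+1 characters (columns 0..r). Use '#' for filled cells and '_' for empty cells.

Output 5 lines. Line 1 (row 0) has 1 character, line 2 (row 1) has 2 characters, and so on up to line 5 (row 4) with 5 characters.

Answer: #
##
#_#
####
#___#

Derivation:
r0=0: #
r1=1: ##
r2=10: #_#
r3=11: ####
r4=100: #___#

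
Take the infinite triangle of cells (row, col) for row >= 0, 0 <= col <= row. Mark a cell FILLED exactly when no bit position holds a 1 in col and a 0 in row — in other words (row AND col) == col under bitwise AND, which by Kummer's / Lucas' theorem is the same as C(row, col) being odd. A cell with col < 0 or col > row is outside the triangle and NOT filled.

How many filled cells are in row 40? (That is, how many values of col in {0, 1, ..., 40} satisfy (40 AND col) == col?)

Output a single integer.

40 in binary = 101000
popcount(40) = number of 1-bits in 101000 = 2
A col c satisfies (40 AND c) == c iff every set bit of c is also set in 40; each of the 2 set bits of 40 can independently be on or off in c.
count = 2^2 = 4

Answer: 4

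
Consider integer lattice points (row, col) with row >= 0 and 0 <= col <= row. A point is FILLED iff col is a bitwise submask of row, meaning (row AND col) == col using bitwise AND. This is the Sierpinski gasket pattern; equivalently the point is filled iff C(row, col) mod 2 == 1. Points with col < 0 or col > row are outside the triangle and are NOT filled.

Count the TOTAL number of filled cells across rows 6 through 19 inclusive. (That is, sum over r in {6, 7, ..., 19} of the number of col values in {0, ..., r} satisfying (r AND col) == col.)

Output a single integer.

r6=110 pc2: +4 =4
r7=111 pc3: +8 =12
r8=1000 pc1: +2 =14
r9=1001 pc2: +4 =18
r10=1010 pc2: +4 =22
r11=1011 pc3: +8 =30
r12=1100 pc2: +4 =34
r13=1101 pc3: +8 =42
r14=1110 pc3: +8 =50
r15=1111 pc4: +16 =66
r16=10000 pc1: +2 =68
r17=10001 pc2: +4 =72
r18=10010 pc2: +4 =76
r19=10011 pc3: +8 =84

Answer: 84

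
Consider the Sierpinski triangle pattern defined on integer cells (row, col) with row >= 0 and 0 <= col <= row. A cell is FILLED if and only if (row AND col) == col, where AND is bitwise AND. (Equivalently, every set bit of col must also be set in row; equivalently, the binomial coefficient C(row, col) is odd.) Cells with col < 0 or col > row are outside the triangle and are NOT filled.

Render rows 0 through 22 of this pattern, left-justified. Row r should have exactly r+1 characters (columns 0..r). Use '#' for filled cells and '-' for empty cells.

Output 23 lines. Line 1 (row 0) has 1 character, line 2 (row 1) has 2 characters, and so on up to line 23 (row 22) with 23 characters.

Answer: #
##
#-#
####
#---#
##--##
#-#-#-#
########
#-------#
##------##
#-#-----#-#
####----####
#---#---#---#
##--##--##--##
#-#-#-#-#-#-#-#
################
#---------------#
##--------------##
#-#-------------#-#
####------------####
#---#-----------#---#
##--##----------##--##
#-#-#-#---------#-#-#-#

Derivation:
r0=0: #
r1=1: ##
r2=10: #-#
r3=11: ####
r4=100: #---#
r5=101: ##--##
r6=110: #-#-#-#
r7=111: ########
r8=1000: #-------#
r9=1001: ##------##
r10=1010: #-#-----#-#
r11=1011: ####----####
r12=1100: #---#---#---#
r13=1101: ##--##--##--##
r14=1110: #-#-#-#-#-#-#-#
r15=1111: ################
r16=10000: #---------------#
r17=10001: ##--------------##
r18=10010: #-#-------------#-#
r19=10011: ####------------####
r20=10100: #---#-----------#---#
r21=10101: ##--##----------##--##
r22=10110: #-#-#-#---------#-#-#-#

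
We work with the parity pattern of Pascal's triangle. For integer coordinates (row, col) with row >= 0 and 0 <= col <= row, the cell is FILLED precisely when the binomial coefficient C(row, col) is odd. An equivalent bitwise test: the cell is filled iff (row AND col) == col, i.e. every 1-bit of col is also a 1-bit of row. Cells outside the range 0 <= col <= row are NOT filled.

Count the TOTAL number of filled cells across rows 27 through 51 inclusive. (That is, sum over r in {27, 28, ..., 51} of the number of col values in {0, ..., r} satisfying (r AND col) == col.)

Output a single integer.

r27=11011 pc4: +16 =16
r28=11100 pc3: +8 =24
r29=11101 pc4: +16 =40
r30=11110 pc4: +16 =56
r31=11111 pc5: +32 =88
r32=100000 pc1: +2 =90
r33=100001 pc2: +4 =94
r34=100010 pc2: +4 =98
r35=100011 pc3: +8 =106
r36=100100 pc2: +4 =110
r37=100101 pc3: +8 =118
r38=100110 pc3: +8 =126
r39=100111 pc4: +16 =142
r40=101000 pc2: +4 =146
r41=101001 pc3: +8 =154
r42=101010 pc3: +8 =162
r43=101011 pc4: +16 =178
r44=101100 pc3: +8 =186
r45=101101 pc4: +16 =202
r46=101110 pc4: +16 =218
r47=101111 pc5: +32 =250
r48=110000 pc2: +4 =254
r49=110001 pc3: +8 =262
r50=110010 pc3: +8 =270
r51=110011 pc4: +16 =286

Answer: 286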